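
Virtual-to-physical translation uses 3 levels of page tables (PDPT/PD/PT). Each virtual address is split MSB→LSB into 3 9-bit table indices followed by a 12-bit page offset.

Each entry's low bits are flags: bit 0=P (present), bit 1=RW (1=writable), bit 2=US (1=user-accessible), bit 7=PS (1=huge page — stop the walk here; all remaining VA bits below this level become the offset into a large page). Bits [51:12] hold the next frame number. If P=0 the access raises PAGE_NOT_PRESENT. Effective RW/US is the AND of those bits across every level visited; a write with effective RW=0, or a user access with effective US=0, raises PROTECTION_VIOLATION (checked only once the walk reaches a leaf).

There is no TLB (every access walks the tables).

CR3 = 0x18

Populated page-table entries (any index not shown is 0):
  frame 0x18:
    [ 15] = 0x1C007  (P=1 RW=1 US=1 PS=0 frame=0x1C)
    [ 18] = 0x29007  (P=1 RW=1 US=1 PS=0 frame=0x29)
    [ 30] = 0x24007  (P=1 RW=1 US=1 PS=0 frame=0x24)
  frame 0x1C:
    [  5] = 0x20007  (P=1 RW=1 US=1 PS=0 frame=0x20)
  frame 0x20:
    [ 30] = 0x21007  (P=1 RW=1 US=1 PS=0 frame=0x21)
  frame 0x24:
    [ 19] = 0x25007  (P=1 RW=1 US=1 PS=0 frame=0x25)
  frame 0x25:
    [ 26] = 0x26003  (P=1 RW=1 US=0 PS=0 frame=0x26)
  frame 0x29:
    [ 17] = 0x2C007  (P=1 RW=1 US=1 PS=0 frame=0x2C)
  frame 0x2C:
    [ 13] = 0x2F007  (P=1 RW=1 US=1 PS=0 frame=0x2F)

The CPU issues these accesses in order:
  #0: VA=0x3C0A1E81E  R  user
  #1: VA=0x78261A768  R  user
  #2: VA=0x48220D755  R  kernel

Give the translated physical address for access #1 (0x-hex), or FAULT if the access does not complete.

Per-access translation:
#0 VA=0x3C0A1E81E (r,user):
  [0] read 0x18 idx=15: raw=0x1C007 flags P=1 W=1 U=1 S=0
  [1] read 0x1C idx=5: raw=0x20007 flags P=1 W=1 U=1 S=0
  [2] read 0x20 idx=30: raw=0x21007 flags P=1 W=1 U=1 S=0
  ✓ 0x2181E  — 3 lookups
#1 VA=0x78261A768 (r,user):
  [0] read 0x18 idx=30: raw=0x24007 flags P=1 W=1 U=1 S=0
  [1] read 0x24 idx=19: raw=0x25007 flags P=1 W=1 U=1 S=0
  [2] read 0x25 idx=26: raw=0x26003 flags P=1 W=1 U=0 S=0
  → PROTECTION_VIOLATION  (3 entries read)
#2 VA=0x48220D755 (r,kernel):
  [0] read 0x18 idx=18: raw=0x29007 flags P=1 W=1 U=1 S=0
  [1] read 0x29 idx=17: raw=0x2C007 flags P=1 W=1 U=1 S=0
  [2] read 0x2C idx=13: raw=0x2F007 flags P=1 W=1 U=1 S=0
  ✓ 0x2F755  — 3 lookups

Access #1 PA: FAULT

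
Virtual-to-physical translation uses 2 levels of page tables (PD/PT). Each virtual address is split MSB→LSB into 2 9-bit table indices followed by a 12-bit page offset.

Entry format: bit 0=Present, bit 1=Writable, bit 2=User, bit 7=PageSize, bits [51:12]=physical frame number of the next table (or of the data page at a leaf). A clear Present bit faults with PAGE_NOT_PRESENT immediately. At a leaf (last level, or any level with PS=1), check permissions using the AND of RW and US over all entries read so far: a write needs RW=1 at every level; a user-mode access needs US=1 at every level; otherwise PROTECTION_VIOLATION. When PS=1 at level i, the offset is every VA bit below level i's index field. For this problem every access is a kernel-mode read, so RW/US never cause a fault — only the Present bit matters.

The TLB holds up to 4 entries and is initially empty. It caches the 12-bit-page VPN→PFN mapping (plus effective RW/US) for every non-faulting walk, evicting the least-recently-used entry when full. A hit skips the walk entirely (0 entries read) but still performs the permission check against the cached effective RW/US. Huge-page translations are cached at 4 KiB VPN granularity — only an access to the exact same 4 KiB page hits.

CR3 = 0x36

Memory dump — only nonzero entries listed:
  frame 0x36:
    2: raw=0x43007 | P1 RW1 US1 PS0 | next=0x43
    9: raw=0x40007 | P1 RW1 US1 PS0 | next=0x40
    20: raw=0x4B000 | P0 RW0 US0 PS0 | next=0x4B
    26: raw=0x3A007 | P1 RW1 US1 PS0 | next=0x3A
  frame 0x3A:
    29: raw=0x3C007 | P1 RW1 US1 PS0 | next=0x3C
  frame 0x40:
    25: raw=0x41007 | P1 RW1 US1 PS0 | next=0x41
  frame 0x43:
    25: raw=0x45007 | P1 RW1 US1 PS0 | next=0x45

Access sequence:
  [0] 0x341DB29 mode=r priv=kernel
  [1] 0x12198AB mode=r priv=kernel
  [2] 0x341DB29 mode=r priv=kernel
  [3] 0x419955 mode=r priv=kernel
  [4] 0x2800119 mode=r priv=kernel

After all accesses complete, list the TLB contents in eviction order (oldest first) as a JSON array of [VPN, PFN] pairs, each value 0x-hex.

Per-access translation:
#0 VA=0x341DB29 (r,kernel):
  L0 @0x36[26] → 0x3A007  P=1,RW=1,US=1,PS=0
  L1 @0x3A[29] → 0x3C007  P=1,RW=1,US=1,PS=0
  → PA=0x3CB29  (2 entries read)
#1 VA=0x12198AB (r,kernel):
  L0 @0x36[9] → 0x40007  P=1,RW=1,US=1,PS=0
  L1 @0x40[25] → 0x41007  P=1,RW=1,US=1,PS=0
  → PA=0x418AB  (2 entries read)
#2 VA=0x341DB29 (r,kernel):
  TLB hit vpn=0x341D → PA=0x3CB29
#3 VA=0x419955 (r,kernel):
  L0 @0x36[2] → 0x43007  P=1,RW=1,US=1,PS=0
  L1 @0x43[25] → 0x45007  P=1,RW=1,US=1,PS=0
  → PA=0x45955  (2 entries read)
#4 VA=0x2800119 (r,kernel):
  L0 @0x36[20] → 0x4B000  P=0,RW=0,US=0,PS=0
  → PAGE_NOT_PRESENT  (1 entries read)

TLB: [["0x1219", "0x41"], ["0x341D", "0x3C"], ["0x419", "0x45"]]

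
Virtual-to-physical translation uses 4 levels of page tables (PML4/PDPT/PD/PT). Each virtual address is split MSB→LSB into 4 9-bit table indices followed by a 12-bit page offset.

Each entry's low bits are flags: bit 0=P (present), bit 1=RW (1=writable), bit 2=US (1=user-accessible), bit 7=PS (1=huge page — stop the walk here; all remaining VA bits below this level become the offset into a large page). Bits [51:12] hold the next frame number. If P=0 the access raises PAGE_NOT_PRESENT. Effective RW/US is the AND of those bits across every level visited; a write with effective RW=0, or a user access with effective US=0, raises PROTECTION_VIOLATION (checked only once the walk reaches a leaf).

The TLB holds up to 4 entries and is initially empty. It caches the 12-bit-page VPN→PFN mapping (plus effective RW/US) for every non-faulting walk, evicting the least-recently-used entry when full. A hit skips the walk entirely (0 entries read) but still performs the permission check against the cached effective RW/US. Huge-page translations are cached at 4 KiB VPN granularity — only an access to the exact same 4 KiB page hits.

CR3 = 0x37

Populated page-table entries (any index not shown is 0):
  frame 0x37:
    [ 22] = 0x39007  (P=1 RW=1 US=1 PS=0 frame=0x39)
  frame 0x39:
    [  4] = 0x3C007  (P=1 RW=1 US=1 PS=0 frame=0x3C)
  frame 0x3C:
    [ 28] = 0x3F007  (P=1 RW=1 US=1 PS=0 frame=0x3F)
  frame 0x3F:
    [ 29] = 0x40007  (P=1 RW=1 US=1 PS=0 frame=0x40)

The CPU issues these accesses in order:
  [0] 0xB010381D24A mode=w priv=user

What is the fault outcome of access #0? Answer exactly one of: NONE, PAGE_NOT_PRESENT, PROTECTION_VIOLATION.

Per-access translation:
#0 VA=0xB010381D24A (w,user):
  L0 @0x37[22] → 0x39007  P=1,RW=1,US=1,PS=0
  L1 @0x39[4] → 0x3C007  P=1,RW=1,US=1,PS=0
  L2 @0x3C[28] → 0x3F007  P=1,RW=1,US=1,PS=0
  L3 @0x3F[29] → 0x40007  P=1,RW=1,US=1,PS=0
  → PA=0x4024A  (4 entries read)

Access #0 fault: NONE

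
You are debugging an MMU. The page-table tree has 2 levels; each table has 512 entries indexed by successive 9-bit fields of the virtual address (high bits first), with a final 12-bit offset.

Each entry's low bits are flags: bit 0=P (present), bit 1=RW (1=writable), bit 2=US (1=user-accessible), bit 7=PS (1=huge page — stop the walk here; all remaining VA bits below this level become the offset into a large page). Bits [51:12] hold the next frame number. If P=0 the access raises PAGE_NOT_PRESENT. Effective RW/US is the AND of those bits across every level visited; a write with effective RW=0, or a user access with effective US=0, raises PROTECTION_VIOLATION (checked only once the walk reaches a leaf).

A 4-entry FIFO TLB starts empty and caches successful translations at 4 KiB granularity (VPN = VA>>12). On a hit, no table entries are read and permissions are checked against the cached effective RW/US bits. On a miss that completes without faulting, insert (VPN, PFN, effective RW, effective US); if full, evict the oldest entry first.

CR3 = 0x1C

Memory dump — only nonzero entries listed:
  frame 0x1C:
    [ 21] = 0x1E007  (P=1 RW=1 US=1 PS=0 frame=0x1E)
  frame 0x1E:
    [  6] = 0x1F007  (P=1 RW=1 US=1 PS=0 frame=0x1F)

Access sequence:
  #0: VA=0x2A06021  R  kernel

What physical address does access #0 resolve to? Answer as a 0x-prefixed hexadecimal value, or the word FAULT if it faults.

Trace:
#0 VA=0x2A06021 (r,kernel):
  L0 @0x1C[21] → 0x1E007  P=1,RW=1,US=1,PS=0
  L1 @0x1E[6] → 0x1F007  P=1,RW=1,US=1,PS=0
  ⇒ phys 0x1F021  [2 reads]

Access #0 PA: 0x1F021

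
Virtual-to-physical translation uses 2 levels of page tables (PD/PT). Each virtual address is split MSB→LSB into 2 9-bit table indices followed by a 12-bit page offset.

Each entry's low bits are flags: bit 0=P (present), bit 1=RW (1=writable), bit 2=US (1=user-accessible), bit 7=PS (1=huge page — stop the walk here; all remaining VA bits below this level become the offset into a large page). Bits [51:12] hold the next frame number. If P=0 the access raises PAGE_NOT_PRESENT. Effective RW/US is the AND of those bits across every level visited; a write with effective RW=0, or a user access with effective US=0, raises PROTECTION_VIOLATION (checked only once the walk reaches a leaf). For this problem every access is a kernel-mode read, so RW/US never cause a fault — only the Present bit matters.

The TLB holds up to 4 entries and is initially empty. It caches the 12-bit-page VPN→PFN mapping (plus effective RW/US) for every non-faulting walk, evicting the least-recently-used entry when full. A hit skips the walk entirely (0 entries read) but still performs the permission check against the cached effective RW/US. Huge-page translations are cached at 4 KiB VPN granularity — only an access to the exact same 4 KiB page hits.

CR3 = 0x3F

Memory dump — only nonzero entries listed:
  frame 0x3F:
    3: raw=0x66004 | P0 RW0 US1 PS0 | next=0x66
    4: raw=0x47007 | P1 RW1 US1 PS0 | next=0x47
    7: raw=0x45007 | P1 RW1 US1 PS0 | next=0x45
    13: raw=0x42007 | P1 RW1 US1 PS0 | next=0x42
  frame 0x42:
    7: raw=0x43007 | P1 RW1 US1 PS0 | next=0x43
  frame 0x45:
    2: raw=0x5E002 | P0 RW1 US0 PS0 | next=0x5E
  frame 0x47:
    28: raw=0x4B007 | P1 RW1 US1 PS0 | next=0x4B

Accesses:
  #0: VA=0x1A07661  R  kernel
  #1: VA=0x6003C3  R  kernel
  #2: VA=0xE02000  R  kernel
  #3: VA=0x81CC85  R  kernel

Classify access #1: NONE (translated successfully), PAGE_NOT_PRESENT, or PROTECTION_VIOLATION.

Walk each access:
#0 VA=0x1A07661 (r,kernel):
  [0] read 0x3F idx=13: raw=0x42007 flags P=1 W=1 U=1 S=0
  [1] read 0x42 idx=7: raw=0x43007 flags P=1 W=1 U=1 S=0
  → PA=0x43661  (2 entries read)
#1 VA=0x6003C3 (r,kernel):
  [0] read 0x3F idx=3: raw=0x66004 flags P=0 W=0 U=1 S=0
  ✗ PAGE_NOT_PRESENT  [1 reads]
#2 VA=0xE02000 (r,kernel):
  [0] read 0x3F idx=7: raw=0x45007 flags P=1 W=1 U=1 S=0
  [1] read 0x45 idx=2: raw=0x5E002 flags P=0 W=1 U=0 S=0
  ✗ PAGE_NOT_PRESENT  [2 reads]
#3 VA=0x81CC85 (r,kernel):
  [0] read 0x3F idx=4: raw=0x47007 flags P=1 W=1 U=1 S=0
  [1] read 0x47 idx=28: raw=0x4B007 flags P=1 W=1 U=1 S=0
  → PA=0x4BC85  (2 entries read)

Access #1 fault: PAGE_NOT_PRESENT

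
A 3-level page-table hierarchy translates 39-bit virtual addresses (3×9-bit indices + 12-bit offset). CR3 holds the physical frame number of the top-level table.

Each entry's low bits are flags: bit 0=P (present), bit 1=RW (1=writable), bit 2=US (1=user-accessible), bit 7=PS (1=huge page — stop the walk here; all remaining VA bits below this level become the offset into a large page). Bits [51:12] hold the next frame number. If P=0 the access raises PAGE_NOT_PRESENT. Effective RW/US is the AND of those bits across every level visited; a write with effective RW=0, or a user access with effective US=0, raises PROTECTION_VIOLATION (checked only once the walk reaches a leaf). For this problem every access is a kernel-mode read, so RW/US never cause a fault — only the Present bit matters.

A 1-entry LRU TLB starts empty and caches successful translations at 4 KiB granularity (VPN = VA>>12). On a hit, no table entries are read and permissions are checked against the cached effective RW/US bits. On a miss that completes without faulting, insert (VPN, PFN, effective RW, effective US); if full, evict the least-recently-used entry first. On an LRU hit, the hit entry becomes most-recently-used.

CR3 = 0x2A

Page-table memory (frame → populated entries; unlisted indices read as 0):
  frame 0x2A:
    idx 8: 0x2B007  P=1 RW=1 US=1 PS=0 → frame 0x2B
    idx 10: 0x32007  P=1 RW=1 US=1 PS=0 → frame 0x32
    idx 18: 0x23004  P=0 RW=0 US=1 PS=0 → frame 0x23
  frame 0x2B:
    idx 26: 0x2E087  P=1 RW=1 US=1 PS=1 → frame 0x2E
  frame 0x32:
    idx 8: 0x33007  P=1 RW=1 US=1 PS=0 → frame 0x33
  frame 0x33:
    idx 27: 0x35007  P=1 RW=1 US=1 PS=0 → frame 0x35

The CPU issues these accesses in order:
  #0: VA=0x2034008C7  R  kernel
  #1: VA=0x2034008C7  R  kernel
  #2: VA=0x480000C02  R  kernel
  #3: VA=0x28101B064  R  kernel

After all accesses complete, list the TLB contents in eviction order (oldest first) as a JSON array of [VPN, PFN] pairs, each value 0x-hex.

Walk each access:
#0 VA=0x2034008C7 (r,kernel):
  [0] read 0x2A idx=8: raw=0x2B007 flags P=1 W=1 U=1 S=0
  [1] read 0x2B idx=26: raw=0x2E087 flags P=1 W=1 U=1 S=1
  → PA=0x2E8C7 (huge @L1)  (2 entries read)
#1 VA=0x2034008C7 (r,kernel):
  TLB hit vpn=0x203400 → PA=0x2E8C7
#2 VA=0x480000C02 (r,kernel):
  [0] read 0x2A idx=18: raw=0x23004 flags P=0 W=0 U=1 S=0
  → PAGE_NOT_PRESENT  (1 entries read)
#3 VA=0x28101B064 (r,kernel):
  [0] read 0x2A idx=10: raw=0x32007 flags P=1 W=1 U=1 S=0
  [1] read 0x32 idx=8: raw=0x33007 flags P=1 W=1 U=1 S=0
  [2] read 0x33 idx=27: raw=0x35007 flags P=1 W=1 U=1 S=0
  → PA=0x35064  (3 entries read)

TLB: [["0x28101B", "0x35"]]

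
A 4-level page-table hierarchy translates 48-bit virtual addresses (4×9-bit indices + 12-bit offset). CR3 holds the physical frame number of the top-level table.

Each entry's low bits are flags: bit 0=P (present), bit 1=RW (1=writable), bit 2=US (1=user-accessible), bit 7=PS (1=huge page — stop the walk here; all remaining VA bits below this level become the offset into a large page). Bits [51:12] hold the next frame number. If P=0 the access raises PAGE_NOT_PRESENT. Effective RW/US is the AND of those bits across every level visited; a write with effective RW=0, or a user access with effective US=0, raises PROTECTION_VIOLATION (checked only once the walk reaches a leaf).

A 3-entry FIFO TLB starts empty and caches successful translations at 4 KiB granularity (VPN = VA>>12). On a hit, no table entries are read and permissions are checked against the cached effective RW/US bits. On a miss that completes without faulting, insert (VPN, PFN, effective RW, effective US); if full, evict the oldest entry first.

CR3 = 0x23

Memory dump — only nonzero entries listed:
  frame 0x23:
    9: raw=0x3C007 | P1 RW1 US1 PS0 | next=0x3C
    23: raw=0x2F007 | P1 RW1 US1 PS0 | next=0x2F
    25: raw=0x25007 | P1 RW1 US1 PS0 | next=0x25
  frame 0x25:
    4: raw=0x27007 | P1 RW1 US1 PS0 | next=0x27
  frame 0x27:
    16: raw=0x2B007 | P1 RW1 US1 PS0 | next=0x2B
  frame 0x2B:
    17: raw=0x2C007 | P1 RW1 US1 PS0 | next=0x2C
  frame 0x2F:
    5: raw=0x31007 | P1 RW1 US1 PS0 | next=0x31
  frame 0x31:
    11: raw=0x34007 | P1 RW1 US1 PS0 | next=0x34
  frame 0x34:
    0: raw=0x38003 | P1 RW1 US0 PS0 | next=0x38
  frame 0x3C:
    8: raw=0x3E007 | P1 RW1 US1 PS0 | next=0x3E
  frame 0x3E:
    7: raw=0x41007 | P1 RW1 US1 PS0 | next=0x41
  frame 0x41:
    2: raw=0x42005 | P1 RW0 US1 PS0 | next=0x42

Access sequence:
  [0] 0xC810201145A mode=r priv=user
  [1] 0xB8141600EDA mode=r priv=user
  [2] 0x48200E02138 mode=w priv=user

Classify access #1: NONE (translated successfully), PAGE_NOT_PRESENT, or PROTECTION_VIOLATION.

Walk each access:
#0 VA=0xC810201145A (r,user):
  [0] read 0x23 idx=25: raw=0x25007 flags P=1 W=1 U=1 S=0
  [1] read 0x25 idx=4: raw=0x27007 flags P=1 W=1 U=1 S=0
  [2] read 0x27 idx=16: raw=0x2B007 flags P=1 W=1 U=1 S=0
  [3] read 0x2B idx=17: raw=0x2C007 flags P=1 W=1 U=1 S=0
  ✓ 0x2C45A  — 4 lookups
#1 VA=0xB8141600EDA (r,user):
  [0] read 0x23 idx=23: raw=0x2F007 flags P=1 W=1 U=1 S=0
  [1] read 0x2F idx=5: raw=0x31007 flags P=1 W=1 U=1 S=0
  [2] read 0x31 idx=11: raw=0x34007 flags P=1 W=1 U=1 S=0
  [3] read 0x34 idx=0: raw=0x38003 flags P=1 W=1 U=0 S=0
  → PROTECTION_VIOLATION  (4 entries read)
#2 VA=0x48200E02138 (w,user):
  [0] read 0x23 idx=9: raw=0x3C007 flags P=1 W=1 U=1 S=0
  [1] read 0x3C idx=8: raw=0x3E007 flags P=1 W=1 U=1 S=0
  [2] read 0x3E idx=7: raw=0x41007 flags P=1 W=1 U=1 S=0
  [3] read 0x41 idx=2: raw=0x42005 flags P=1 W=0 U=1 S=0
  → PROTECTION_VIOLATION  (4 entries read)

Access #1 fault: PROTECTION_VIOLATION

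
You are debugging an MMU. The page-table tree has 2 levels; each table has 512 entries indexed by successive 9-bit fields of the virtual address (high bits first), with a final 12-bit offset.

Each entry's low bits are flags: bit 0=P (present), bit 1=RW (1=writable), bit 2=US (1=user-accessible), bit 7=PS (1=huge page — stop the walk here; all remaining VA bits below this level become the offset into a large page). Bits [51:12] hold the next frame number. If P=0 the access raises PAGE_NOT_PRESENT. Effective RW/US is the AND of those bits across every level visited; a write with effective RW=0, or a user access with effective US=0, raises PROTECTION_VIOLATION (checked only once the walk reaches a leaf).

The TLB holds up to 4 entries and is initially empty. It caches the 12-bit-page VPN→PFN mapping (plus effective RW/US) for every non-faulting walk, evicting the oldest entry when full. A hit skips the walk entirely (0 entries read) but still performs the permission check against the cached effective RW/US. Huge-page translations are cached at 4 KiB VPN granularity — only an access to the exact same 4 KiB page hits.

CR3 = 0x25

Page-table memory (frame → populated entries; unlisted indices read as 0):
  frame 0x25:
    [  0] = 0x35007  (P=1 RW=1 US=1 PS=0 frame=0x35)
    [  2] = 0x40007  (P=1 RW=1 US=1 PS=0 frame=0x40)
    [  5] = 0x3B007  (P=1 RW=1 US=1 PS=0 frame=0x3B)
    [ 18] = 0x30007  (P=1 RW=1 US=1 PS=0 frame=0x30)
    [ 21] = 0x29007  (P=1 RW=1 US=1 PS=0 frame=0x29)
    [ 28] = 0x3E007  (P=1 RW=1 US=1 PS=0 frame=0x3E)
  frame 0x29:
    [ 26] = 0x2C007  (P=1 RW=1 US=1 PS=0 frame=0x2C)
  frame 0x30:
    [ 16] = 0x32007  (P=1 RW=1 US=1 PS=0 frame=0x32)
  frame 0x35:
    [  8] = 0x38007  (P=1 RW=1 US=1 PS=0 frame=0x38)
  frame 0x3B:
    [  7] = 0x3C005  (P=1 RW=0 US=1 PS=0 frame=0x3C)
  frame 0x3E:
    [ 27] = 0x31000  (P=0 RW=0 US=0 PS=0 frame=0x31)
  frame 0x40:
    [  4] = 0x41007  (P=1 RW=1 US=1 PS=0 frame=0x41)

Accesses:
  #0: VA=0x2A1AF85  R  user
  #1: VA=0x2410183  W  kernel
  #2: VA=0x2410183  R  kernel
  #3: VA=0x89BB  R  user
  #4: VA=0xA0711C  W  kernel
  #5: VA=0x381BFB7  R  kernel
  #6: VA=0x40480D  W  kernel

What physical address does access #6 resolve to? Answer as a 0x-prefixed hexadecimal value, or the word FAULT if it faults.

Walk each access:
#0 VA=0x2A1AF85 (r,user):
  L0 @0x25[21] → 0x29007  P=1,RW=1,US=1,PS=0
  L1 @0x29[26] → 0x2C007  P=1,RW=1,US=1,PS=0
  ⇒ phys 0x2CF85  [2 reads]
#1 VA=0x2410183 (w,kernel):
  L0 @0x25[18] → 0x30007  P=1,RW=1,US=1,PS=0
  L1 @0x30[16] → 0x32007  P=1,RW=1,US=1,PS=0
  ⇒ phys 0x32183  [2 reads]
#2 VA=0x2410183 (r,kernel):
  TLB hit vpn=0x2410 → PA=0x32183
#3 VA=0x89BB (r,user):
  L0 @0x25[0] → 0x35007  P=1,RW=1,US=1,PS=0
  L1 @0x35[8] → 0x38007  P=1,RW=1,US=1,PS=0
  ⇒ phys 0x389BB  [2 reads]
#4 VA=0xA0711C (w,kernel):
  L0 @0x25[5] → 0x3B007  P=1,RW=1,US=1,PS=0
  L1 @0x3B[7] → 0x3C005  P=1,RW=0,US=1,PS=0
  → PROTECTION_VIOLATION  (2 entries read)
#5 VA=0x381BFB7 (r,kernel):
  L0 @0x25[28] → 0x3E007  P=1,RW=1,US=1,PS=0
  L1 @0x3E[27] → 0x31000  P=0,RW=0,US=0,PS=0
  → PAGE_NOT_PRESENT  (2 entries read)
#6 VA=0x40480D (w,kernel):
  L0 @0x25[2] → 0x40007  P=1,RW=1,US=1,PS=0
  L1 @0x40[4] → 0x41007  P=1,RW=1,US=1,PS=0
  ⇒ phys 0x4180D  [2 reads]

Access #6 PA: 0x4180D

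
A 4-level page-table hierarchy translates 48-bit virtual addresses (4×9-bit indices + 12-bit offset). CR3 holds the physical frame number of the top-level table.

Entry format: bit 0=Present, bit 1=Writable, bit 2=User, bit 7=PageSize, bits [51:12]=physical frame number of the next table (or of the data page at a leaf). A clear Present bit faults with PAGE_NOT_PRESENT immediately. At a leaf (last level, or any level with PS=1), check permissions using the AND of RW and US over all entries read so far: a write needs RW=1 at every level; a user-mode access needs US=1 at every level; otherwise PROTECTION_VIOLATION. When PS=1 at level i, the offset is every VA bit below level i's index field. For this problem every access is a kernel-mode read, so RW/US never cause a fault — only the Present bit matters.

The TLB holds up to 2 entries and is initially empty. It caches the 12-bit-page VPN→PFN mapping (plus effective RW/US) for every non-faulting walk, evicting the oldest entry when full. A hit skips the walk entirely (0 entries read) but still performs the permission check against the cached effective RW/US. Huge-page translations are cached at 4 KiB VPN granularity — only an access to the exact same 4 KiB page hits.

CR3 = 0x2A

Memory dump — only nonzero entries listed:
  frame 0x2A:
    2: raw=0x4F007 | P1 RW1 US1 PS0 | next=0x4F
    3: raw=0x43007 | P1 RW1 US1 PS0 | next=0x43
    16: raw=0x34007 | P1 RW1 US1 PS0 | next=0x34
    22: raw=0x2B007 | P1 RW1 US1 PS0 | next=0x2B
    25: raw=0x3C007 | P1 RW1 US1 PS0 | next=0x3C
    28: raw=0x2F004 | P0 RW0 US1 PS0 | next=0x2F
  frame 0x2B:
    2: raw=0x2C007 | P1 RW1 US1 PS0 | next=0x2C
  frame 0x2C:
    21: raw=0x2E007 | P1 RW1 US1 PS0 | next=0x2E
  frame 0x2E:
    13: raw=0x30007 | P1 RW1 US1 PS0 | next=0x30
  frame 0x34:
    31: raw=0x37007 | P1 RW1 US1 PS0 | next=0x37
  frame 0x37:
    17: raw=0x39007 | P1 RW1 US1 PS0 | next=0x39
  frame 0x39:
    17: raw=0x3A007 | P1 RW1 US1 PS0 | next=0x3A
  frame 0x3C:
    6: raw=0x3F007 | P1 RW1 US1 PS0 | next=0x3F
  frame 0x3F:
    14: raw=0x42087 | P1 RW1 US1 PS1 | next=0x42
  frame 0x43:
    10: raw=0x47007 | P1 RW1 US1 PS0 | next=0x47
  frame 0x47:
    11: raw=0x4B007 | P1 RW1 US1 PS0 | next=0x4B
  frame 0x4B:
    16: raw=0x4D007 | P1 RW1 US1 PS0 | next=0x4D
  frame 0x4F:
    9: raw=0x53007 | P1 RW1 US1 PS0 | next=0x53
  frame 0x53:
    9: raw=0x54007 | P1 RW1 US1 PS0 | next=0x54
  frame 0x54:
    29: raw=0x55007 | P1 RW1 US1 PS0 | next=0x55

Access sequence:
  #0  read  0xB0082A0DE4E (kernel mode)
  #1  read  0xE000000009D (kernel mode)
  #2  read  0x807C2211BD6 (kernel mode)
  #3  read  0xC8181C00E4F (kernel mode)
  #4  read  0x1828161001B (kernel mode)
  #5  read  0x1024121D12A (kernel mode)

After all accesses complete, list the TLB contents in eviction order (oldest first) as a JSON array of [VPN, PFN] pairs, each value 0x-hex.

Walk each access:
#0 VA=0xB0082A0DE4E (r,kernel):
  lvl0: tbl 0x2A, slot 22 ⇒ 0x2B007 (P1/RW1/US1/PS0)
  lvl1: tbl 0x2B, slot 2 ⇒ 0x2C007 (P1/RW1/US1/PS0)
  lvl2: tbl 0x2C, slot 21 ⇒ 0x2E007 (P1/RW1/US1/PS0)
  lvl3: tbl 0x2E, slot 13 ⇒ 0x30007 (P1/RW1/US1/PS0)
  ✓ 0x30E4E  — 4 lookups
#1 VA=0xE000000009D (r,kernel):
  lvl0: tbl 0x2A, slot 28 ⇒ 0x2F004 (P0/RW0/US1/PS0)
  ⇒ fault: PAGE_NOT_PRESENT  — 1 lookups
#2 VA=0x807C2211BD6 (r,kernel):
  lvl0: tbl 0x2A, slot 16 ⇒ 0x34007 (P1/RW1/US1/PS0)
  lvl1: tbl 0x34, slot 31 ⇒ 0x37007 (P1/RW1/US1/PS0)
  lvl2: tbl 0x37, slot 17 ⇒ 0x39007 (P1/RW1/US1/PS0)
  lvl3: tbl 0x39, slot 17 ⇒ 0x3A007 (P1/RW1/US1/PS0)
  ✓ 0x3ABD6  — 4 lookups
#3 VA=0xC8181C00E4F (r,kernel):
  lvl0: tbl 0x2A, slot 25 ⇒ 0x3C007 (P1/RW1/US1/PS0)
  lvl1: tbl 0x3C, slot 6 ⇒ 0x3F007 (P1/RW1/US1/PS0)
  lvl2: tbl 0x3F, slot 14 ⇒ 0x42087 (P1/RW1/US1/PS1)
  ✓ 0x42E4F (huge @L2)  — 3 lookups
#4 VA=0x1828161001B (r,kernel):
  lvl0: tbl 0x2A, slot 3 ⇒ 0x43007 (P1/RW1/US1/PS0)
  lvl1: tbl 0x43, slot 10 ⇒ 0x47007 (P1/RW1/US1/PS0)
  lvl2: tbl 0x47, slot 11 ⇒ 0x4B007 (P1/RW1/US1/PS0)
  lvl3: tbl 0x4B, slot 16 ⇒ 0x4D007 (P1/RW1/US1/PS0)
  ✓ 0x4D01B  — 4 lookups
#5 VA=0x1024121D12A (r,kernel):
  lvl0: tbl 0x2A, slot 2 ⇒ 0x4F007 (P1/RW1/US1/PS0)
  lvl1: tbl 0x4F, slot 9 ⇒ 0x53007 (P1/RW1/US1/PS0)
  lvl2: tbl 0x53, slot 9 ⇒ 0x54007 (P1/RW1/US1/PS0)
  lvl3: tbl 0x54, slot 29 ⇒ 0x55007 (P1/RW1/US1/PS0)
  ✓ 0x5512A  — 4 lookups

TLB: [["0x18281610", "0x4D"], ["0x1024121D", "0x55"]]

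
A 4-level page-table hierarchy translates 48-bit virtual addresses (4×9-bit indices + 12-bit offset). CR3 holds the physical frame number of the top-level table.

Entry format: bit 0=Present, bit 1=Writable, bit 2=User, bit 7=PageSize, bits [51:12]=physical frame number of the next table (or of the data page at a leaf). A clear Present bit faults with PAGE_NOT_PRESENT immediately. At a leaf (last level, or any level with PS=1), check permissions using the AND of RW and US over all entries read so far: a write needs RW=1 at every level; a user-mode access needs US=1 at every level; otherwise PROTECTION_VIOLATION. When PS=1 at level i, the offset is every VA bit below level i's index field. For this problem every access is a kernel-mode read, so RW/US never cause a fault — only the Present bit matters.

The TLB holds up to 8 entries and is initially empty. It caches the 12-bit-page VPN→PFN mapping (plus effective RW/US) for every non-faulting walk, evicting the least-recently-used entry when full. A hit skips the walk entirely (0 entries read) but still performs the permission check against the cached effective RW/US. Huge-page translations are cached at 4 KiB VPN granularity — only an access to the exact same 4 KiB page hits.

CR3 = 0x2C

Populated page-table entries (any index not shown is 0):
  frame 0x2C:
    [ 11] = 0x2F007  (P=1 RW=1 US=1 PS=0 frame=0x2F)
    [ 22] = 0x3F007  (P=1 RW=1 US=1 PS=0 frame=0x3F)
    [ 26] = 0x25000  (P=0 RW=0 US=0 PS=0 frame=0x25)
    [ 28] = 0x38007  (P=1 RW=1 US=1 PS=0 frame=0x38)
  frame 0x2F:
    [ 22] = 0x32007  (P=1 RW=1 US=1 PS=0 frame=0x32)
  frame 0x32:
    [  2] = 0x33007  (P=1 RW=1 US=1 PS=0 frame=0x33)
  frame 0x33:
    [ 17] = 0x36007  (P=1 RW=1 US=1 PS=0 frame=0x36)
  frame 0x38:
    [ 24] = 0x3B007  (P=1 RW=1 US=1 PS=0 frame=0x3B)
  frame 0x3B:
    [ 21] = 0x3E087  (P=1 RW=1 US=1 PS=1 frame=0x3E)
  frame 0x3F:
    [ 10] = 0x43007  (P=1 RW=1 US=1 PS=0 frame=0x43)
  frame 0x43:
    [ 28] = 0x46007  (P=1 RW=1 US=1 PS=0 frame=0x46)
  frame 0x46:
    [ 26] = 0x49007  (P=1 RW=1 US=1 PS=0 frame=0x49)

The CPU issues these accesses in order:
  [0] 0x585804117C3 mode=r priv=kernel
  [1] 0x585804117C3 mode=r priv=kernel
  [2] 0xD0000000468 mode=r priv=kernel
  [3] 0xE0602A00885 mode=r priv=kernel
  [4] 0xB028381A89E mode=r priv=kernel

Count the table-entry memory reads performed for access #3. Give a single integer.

Walk each access:
#0 VA=0x585804117C3 (r,kernel):
  L0: frame=0x2C idx=11 entry=0x2F007 [P=1 RW=1 US=1 PS=0]
  L1: frame=0x2F idx=22 entry=0x32007 [P=1 RW=1 US=1 PS=0]
  L2: frame=0x32 idx=2 entry=0x33007 [P=1 RW=1 US=1 PS=0]
  L3: frame=0x33 idx=17 entry=0x36007 [P=1 RW=1 US=1 PS=0]
  ✓ 0x367C3  — 4 lookups
#1 VA=0x585804117C3 (r,kernel):
  TLB hit vpn=0x58580411 → PA=0x367C3
#2 VA=0xD0000000468 (r,kernel):
  L0: frame=0x2C idx=26 entry=0x25000 [P=0 RW=0 US=0 PS=0]
  ⇒ fault: PAGE_NOT_PRESENT  — 1 lookups
#3 VA=0xE0602A00885 (r,kernel):
  L0: frame=0x2C idx=28 entry=0x38007 [P=1 RW=1 US=1 PS=0]
  L1: frame=0x38 idx=24 entry=0x3B007 [P=1 RW=1 US=1 PS=0]
  L2: frame=0x3B idx=21 entry=0x3E087 [P=1 RW=1 US=1 PS=1]
  ✓ 0x3E885 (huge @L2)  — 3 lookups
#4 VA=0xB028381A89E (r,kernel):
  L0: frame=0x2C idx=22 entry=0x3F007 [P=1 RW=1 US=1 PS=0]
  L1: frame=0x3F idx=10 entry=0x43007 [P=1 RW=1 US=1 PS=0]
  L2: frame=0x43 idx=28 entry=0x46007 [P=1 RW=1 US=1 PS=0]
  L3: frame=0x46 idx=26 entry=0x49007 [P=1 RW=1 US=1 PS=0]
  ✓ 0x4989E  — 4 lookups

Entries read for #3: 3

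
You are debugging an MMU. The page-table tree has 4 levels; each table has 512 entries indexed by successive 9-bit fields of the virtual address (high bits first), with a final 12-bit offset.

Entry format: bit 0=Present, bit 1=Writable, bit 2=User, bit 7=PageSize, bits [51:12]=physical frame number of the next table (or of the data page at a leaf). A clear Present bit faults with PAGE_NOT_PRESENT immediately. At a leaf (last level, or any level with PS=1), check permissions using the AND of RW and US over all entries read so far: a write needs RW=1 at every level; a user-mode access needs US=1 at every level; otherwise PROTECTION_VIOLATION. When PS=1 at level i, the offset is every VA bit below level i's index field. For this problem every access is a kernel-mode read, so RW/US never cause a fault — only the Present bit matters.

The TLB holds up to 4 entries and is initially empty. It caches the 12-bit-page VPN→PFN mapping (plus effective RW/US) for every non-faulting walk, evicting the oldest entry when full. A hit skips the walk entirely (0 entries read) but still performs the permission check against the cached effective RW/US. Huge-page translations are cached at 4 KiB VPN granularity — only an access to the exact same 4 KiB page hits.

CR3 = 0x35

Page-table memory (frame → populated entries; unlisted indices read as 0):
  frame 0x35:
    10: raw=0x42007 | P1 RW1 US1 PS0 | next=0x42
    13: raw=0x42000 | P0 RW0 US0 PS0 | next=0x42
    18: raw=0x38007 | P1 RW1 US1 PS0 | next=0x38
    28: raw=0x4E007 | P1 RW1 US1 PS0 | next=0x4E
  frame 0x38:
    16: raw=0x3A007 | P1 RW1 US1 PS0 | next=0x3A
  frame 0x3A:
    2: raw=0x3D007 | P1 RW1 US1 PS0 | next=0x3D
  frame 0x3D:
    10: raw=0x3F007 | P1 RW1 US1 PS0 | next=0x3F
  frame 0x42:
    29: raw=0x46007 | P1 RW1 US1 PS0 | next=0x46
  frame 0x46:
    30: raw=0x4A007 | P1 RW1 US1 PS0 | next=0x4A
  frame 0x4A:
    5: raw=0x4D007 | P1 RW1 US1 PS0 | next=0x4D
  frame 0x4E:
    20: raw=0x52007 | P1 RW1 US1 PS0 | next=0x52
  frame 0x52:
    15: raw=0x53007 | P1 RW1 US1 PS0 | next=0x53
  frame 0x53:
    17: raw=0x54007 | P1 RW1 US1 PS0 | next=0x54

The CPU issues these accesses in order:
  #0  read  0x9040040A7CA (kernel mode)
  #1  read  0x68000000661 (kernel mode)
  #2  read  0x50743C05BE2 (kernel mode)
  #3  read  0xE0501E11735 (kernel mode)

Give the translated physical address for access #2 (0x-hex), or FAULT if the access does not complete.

Walk each access:
#0 VA=0x9040040A7CA (r,kernel):
  L0 @0x35[18] → 0x38007  P=1,RW=1,US=1,PS=0
  L1 @0x38[16] → 0x3A007  P=1,RW=1,US=1,PS=0
  L2 @0x3A[2] → 0x3D007  P=1,RW=1,US=1,PS=0
  L3 @0x3D[10] → 0x3F007  P=1,RW=1,US=1,PS=0
  ⇒ phys 0x3F7CA  [4 reads]
#1 VA=0x68000000661 (r,kernel):
  L0 @0x35[13] → 0x42000  P=0,RW=0,US=0,PS=0
  ⇒ fault: PAGE_NOT_PRESENT  — 1 lookups
#2 VA=0x50743C05BE2 (r,kernel):
  L0 @0x35[10] → 0x42007  P=1,RW=1,US=1,PS=0
  L1 @0x42[29] → 0x46007  P=1,RW=1,US=1,PS=0
  L2 @0x46[30] → 0x4A007  P=1,RW=1,US=1,PS=0
  L3 @0x4A[5] → 0x4D007  P=1,RW=1,US=1,PS=0
  ⇒ phys 0x4DBE2  [4 reads]
#3 VA=0xE0501E11735 (r,kernel):
  L0 @0x35[28] → 0x4E007  P=1,RW=1,US=1,PS=0
  L1 @0x4E[20] → 0x52007  P=1,RW=1,US=1,PS=0
  L2 @0x52[15] → 0x53007  P=1,RW=1,US=1,PS=0
  L3 @0x53[17] → 0x54007  P=1,RW=1,US=1,PS=0
  ⇒ phys 0x54735  [4 reads]

Access #2 PA: 0x4DBE2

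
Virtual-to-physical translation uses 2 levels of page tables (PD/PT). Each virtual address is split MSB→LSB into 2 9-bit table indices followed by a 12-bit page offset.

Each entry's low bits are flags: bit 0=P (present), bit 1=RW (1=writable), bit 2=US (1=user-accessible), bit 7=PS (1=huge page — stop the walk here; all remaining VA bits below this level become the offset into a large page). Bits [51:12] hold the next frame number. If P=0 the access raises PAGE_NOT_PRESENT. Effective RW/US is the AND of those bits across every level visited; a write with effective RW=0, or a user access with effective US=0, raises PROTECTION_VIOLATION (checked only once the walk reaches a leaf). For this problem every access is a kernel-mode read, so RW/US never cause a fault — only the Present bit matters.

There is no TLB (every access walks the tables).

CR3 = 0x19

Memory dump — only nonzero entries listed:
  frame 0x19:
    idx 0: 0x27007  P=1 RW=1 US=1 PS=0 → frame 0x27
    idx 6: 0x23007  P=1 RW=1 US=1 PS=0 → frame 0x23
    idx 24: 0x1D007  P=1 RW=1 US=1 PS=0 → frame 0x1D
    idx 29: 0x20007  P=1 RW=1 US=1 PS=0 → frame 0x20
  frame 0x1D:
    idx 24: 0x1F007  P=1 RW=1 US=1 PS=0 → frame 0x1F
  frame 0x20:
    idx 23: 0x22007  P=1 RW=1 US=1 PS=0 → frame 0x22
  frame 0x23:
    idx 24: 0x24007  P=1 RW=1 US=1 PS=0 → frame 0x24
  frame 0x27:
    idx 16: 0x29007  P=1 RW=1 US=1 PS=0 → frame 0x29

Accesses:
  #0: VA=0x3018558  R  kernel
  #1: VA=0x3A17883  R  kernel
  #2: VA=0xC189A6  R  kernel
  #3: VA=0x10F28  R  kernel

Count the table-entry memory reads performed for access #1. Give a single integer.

Walk each access:
#0 VA=0x3018558 (r,kernel):
  lvl0: tbl 0x19, slot 24 ⇒ 0x1D007 (P1/RW1/US1/PS0)
  lvl1: tbl 0x1D, slot 24 ⇒ 0x1F007 (P1/RW1/US1/PS0)
  ⇒ phys 0x1F558  [2 reads]
#1 VA=0x3A17883 (r,kernel):
  lvl0: tbl 0x19, slot 29 ⇒ 0x20007 (P1/RW1/US1/PS0)
  lvl1: tbl 0x20, slot 23 ⇒ 0x22007 (P1/RW1/US1/PS0)
  ⇒ phys 0x22883  [2 reads]
#2 VA=0xC189A6 (r,kernel):
  lvl0: tbl 0x19, slot 6 ⇒ 0x23007 (P1/RW1/US1/PS0)
  lvl1: tbl 0x23, slot 24 ⇒ 0x24007 (P1/RW1/US1/PS0)
  ⇒ phys 0x249A6  [2 reads]
#3 VA=0x10F28 (r,kernel):
  lvl0: tbl 0x19, slot 0 ⇒ 0x27007 (P1/RW1/US1/PS0)
  lvl1: tbl 0x27, slot 16 ⇒ 0x29007 (P1/RW1/US1/PS0)
  ⇒ phys 0x29F28  [2 reads]

Entries read for #1: 2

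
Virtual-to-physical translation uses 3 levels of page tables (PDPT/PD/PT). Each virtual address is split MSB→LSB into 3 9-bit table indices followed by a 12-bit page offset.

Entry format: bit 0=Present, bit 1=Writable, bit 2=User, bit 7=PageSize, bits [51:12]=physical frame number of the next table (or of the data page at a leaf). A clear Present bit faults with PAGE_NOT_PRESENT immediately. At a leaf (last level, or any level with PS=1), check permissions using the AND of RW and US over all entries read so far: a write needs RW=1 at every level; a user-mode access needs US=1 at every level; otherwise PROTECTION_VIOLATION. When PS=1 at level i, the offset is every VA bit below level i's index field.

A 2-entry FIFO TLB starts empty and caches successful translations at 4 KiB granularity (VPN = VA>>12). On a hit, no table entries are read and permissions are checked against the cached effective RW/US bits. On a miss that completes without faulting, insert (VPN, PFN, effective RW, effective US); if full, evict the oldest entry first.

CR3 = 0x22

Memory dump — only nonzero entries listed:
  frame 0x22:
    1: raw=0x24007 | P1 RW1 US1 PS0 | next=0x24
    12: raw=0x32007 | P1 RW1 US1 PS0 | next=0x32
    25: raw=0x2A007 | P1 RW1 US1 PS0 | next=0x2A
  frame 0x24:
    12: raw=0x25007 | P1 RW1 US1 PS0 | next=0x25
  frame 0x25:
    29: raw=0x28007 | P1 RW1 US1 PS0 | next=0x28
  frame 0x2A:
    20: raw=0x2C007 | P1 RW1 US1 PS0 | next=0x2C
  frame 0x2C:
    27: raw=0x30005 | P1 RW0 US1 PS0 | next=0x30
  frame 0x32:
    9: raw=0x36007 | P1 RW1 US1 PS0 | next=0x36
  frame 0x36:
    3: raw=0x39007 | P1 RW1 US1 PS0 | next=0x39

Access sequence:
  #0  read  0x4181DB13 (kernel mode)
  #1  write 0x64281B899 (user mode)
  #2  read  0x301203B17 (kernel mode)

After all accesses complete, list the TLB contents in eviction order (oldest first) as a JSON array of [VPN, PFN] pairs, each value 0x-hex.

Trace:
#0 VA=0x4181DB13 (r,kernel):
  lvl0: tbl 0x22, slot 1 ⇒ 0x24007 (P1/RW1/US1/PS0)
  lvl1: tbl 0x24, slot 12 ⇒ 0x25007 (P1/RW1/US1/PS0)
  lvl2: tbl 0x25, slot 29 ⇒ 0x28007 (P1/RW1/US1/PS0)
  ⇒ phys 0x28B13  [3 reads]
#1 VA=0x64281B899 (w,user):
  lvl0: tbl 0x22, slot 25 ⇒ 0x2A007 (P1/RW1/US1/PS0)
  lvl1: tbl 0x2A, slot 20 ⇒ 0x2C007 (P1/RW1/US1/PS0)
  lvl2: tbl 0x2C, slot 27 ⇒ 0x30005 (P1/RW0/US1/PS0)
  ⇒ fault: PROTECTION_VIOLATION  — 3 lookups
#2 VA=0x301203B17 (r,kernel):
  lvl0: tbl 0x22, slot 12 ⇒ 0x32007 (P1/RW1/US1/PS0)
  lvl1: tbl 0x32, slot 9 ⇒ 0x36007 (P1/RW1/US1/PS0)
  lvl2: tbl 0x36, slot 3 ⇒ 0x39007 (P1/RW1/US1/PS0)
  ⇒ phys 0x39B17  [3 reads]

TLB: [["0x4181D", "0x28"], ["0x301203", "0x39"]]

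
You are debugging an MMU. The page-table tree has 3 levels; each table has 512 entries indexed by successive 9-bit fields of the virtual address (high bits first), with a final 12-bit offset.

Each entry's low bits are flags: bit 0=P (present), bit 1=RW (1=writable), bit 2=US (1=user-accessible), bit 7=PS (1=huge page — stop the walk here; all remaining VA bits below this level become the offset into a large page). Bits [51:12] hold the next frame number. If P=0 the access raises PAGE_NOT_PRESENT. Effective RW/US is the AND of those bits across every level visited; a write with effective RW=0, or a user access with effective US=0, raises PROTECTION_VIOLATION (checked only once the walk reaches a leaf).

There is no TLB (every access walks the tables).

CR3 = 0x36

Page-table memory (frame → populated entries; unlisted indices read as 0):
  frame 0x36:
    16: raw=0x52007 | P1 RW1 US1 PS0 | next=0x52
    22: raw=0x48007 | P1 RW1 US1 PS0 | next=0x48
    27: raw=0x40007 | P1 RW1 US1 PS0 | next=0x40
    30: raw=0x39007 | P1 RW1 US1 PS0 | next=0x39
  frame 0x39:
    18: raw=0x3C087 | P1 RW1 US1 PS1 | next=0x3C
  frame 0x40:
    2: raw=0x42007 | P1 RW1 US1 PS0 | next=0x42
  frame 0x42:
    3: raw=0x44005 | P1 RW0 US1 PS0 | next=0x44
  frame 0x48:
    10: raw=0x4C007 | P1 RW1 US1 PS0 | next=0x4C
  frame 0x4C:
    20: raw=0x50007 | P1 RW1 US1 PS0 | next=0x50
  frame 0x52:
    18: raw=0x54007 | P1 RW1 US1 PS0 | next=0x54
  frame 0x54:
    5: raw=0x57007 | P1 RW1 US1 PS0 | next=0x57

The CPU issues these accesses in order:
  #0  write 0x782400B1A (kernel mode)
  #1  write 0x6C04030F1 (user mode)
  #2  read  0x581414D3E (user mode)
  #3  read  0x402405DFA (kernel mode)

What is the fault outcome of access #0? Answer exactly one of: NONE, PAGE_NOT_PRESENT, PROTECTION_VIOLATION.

Per-access translation:
#0 VA=0x782400B1A (w,kernel):
  L0 @0x36[30] → 0x39007  P=1,RW=1,US=1,PS=0
  L1 @0x39[18] → 0x3C087  P=1,RW=1,US=1,PS=1
  ✓ 0x3CB1A (huge @L1)  — 2 lookups
#1 VA=0x6C04030F1 (w,user):
  L0 @0x36[27] → 0x40007  P=1,RW=1,US=1,PS=0
  L1 @0x40[2] → 0x42007  P=1,RW=1,US=1,PS=0
  L2 @0x42[3] → 0x44005  P=1,RW=0,US=1,PS=0
  ✗ PROTECTION_VIOLATION  [3 reads]
#2 VA=0x581414D3E (r,user):
  L0 @0x36[22] → 0x48007  P=1,RW=1,US=1,PS=0
  L1 @0x48[10] → 0x4C007  P=1,RW=1,US=1,PS=0
  L2 @0x4C[20] → 0x50007  P=1,RW=1,US=1,PS=0
  ✓ 0x50D3E  — 3 lookups
#3 VA=0x402405DFA (r,kernel):
  L0 @0x36[16] → 0x52007  P=1,RW=1,US=1,PS=0
  L1 @0x52[18] → 0x54007  P=1,RW=1,US=1,PS=0
  L2 @0x54[5] → 0x57007  P=1,RW=1,US=1,PS=0
  ✓ 0x57DFA  — 3 lookups

Access #0 fault: NONE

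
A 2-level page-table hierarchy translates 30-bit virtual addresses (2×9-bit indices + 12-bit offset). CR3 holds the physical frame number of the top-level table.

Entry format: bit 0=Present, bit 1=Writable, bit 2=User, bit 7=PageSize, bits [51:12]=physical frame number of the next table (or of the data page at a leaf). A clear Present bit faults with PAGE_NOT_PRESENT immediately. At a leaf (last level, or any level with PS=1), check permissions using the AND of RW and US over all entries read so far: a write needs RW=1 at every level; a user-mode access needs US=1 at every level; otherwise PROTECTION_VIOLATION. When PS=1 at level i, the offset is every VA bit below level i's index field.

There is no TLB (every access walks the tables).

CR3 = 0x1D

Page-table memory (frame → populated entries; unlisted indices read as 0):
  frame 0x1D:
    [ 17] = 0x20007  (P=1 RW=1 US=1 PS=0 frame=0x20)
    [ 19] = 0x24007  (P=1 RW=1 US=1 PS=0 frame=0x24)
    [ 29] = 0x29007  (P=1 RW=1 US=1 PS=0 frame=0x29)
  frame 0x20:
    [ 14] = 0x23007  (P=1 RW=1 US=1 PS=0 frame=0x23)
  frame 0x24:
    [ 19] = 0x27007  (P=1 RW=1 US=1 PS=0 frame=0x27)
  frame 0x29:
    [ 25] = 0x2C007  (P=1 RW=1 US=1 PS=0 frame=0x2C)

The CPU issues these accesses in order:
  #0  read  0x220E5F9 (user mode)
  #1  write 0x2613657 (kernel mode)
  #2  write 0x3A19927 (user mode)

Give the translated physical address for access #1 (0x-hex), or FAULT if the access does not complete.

Walk each access:
#0 VA=0x220E5F9 (r,user):
  L0 @0x1D[17] → 0x20007  P=1,RW=1,US=1,PS=0
  L1 @0x20[14] → 0x23007  P=1,RW=1,US=1,PS=0
  → PA=0x235F9  (2 entries read)
#1 VA=0x2613657 (w,kernel):
  L0 @0x1D[19] → 0x24007  P=1,RW=1,US=1,PS=0
  L1 @0x24[19] → 0x27007  P=1,RW=1,US=1,PS=0
  → PA=0x27657  (2 entries read)
#2 VA=0x3A19927 (w,user):
  L0 @0x1D[29] → 0x29007  P=1,RW=1,US=1,PS=0
  L1 @0x29[25] → 0x2C007  P=1,RW=1,US=1,PS=0
  → PA=0x2C927  (2 entries read)

Access #1 PA: 0x27657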